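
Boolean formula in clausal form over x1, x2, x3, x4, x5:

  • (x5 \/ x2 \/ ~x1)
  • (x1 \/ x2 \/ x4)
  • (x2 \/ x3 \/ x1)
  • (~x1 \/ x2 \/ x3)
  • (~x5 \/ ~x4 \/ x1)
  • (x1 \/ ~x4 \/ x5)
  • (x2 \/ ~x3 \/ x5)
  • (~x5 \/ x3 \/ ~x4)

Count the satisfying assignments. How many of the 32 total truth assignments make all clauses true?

13

Split on x1, then x2.
  x1=1, x2=1: 7 of the 8 assignments to (x3,x4,x5) work.
  x1=1, x2=0: remaining (x3,x4,x5) ∈ {(1,0,1); (1,1,1)} — 2.
  x1=0, x2=1: remaining (x3,x4,x5) ∈ {(0,0,0); (0,0,1); (1,0,0); (1,0,1)} — 4.
  x1=0, x2=0: a clause becomes empty — 0.
Total: 7 + 2 + 4 + 0 = 13.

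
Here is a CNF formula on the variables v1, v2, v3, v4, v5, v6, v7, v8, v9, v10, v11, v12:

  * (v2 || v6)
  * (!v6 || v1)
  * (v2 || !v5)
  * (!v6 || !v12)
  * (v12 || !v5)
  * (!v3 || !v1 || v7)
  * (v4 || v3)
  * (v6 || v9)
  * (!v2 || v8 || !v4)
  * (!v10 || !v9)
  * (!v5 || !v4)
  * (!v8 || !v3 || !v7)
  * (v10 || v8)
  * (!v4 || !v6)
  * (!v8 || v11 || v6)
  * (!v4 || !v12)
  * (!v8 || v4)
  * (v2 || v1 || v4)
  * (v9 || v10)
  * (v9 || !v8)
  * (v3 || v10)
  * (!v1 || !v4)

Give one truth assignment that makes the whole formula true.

v1 = True, v2 = False, v3 = True, v4 = False, v5 = False, v6 = True, v7 = True, v8 = False, v9 = False, v10 = True, v11 = True, v12 = False

Check each clause:
  1. (v6 || v2) — v6 is true.
  2. (!v6 || v1) — v1 is true.
  3. (!v5 || v2) — !v5 is true.
  4. (!v6 || !v12) — !v12 is true.
  5. (!v5 || v12) — !v5 is true.
  6. (!v1 || v7 || !v3) — v7 is true.
  7. (v4 || v3) — v3 is true.
  8. (v9 || v6) — v6 is true.
  9. (!v4 || v8 || !v2) — !v4 is true.
  10. (!v10 || !v9) — !v9 is true.
  11. (!v4 || !v5) — !v5 is true.
  12. (!v8 || !v7 || !v3) — !v8 is true.
  13. (v10 || v8) — v10 is true.
  14. (!v6 || !v4) — !v4 is true.
  15. (!v8 || v6 || v11) — !v8 is true.
  16. (!v4 || !v12) — !v4 is true.
  17. (!v8 || v4) — !v8 is true.
  18. (v1 || v4 || v2) — v1 is true.
  19. (v9 || v10) — v10 is true.
  20. (!v8 || v9) — !v8 is true.
  21. (v10 || v3) — v10 is true.
  22. (!v4 || !v1) — !v4 is true.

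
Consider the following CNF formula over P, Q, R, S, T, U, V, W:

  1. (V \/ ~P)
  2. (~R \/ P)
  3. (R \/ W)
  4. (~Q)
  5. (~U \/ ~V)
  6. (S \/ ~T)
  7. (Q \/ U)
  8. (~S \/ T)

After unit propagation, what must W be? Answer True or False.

True

(~Q) stands alone — Q = False.
In (U \/ Q), Q is now false; U must hold, so U = True.
(~V \/ ~U) with U = True leaves only ~V, so V = False.
In (V \/ ~P), V is now false; ~P must hold, so P = False.
From (P \/ ~R) and P = False: R = False.
(R \/ W) with R = False leaves only W, so W = True.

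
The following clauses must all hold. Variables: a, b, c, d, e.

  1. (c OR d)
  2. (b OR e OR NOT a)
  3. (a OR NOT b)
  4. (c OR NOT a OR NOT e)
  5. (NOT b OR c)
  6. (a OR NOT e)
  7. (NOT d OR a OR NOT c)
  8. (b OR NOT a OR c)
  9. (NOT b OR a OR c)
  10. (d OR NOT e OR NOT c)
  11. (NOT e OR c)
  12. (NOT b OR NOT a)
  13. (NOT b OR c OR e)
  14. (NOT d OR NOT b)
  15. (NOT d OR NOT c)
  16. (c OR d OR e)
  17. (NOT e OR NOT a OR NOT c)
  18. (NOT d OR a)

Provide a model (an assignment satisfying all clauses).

a=F, b=F, c=T, d=F, e=F

Try a = False.
  then b is forced to False.
  then e is forced to False.
  then d is forced to False.
  then c is forced to True.
Every clause has at least one true literal under this assignment.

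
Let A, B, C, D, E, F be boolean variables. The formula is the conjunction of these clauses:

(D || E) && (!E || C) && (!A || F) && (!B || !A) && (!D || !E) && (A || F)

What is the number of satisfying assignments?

9

Split on A, then E.
  A=1, E=1: remaining (B,C,D,F) ∈ {(0,1,0,1)} — 1.
  A=1, E=0: remaining (B,C,D,F) ∈ {(0,0,1,1); (0,1,1,1)} — 2.
  A=0, E=1: remaining (B,C,D,F) ∈ {(0,1,0,1); (1,1,0,1)} — 2.
  A=0, E=0: remaining (B,C,D,F) ∈ {(0,0,1,1); (0,1,1,1); (1,0,1,1); (1,1,1,1)} — 4.
Total: 1 + 2 + 2 + 4 = 9.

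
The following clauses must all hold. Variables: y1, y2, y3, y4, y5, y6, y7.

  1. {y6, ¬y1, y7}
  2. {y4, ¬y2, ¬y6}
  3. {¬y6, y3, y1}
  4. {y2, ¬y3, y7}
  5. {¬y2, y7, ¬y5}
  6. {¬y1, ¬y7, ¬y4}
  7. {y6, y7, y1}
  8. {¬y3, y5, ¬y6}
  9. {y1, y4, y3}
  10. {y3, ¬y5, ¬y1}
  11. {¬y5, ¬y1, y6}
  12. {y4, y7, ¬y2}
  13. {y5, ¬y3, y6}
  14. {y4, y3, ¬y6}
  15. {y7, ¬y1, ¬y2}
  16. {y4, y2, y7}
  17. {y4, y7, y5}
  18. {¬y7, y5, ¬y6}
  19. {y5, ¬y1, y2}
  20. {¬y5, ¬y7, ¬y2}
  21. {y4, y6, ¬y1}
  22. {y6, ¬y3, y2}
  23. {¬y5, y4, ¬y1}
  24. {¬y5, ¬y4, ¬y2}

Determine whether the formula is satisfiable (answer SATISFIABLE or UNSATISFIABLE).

SATISFIABLE

Set y1 = False and propagate.
Try y2 = False.
The remaining clauses are satisfied by y3 = False, y4 = True, y5 = True, y6 = False, y7 = True.
So y1 = 0, y2 = 0, y3 = 0, y4 = 1, y5 = 1, y6 = 0, y7 = 1 is a satisfying assignment.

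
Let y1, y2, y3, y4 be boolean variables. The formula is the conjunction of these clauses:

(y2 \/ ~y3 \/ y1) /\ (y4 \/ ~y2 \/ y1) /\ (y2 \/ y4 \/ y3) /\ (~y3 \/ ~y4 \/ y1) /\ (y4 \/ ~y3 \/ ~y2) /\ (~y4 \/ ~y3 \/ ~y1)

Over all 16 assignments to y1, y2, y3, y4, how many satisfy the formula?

6

Satisfying assignments:
  y1=F y2=F y3=F y4=T
  y1=F y2=T y3=F y4=T
  y1=T y2=F y3=F y4=T
  y1=T y2=F y3=T y4=F
  y1=T y2=T y3=F y4=F
  y1=T y2=T y3=F y4=T
That's 6 in total.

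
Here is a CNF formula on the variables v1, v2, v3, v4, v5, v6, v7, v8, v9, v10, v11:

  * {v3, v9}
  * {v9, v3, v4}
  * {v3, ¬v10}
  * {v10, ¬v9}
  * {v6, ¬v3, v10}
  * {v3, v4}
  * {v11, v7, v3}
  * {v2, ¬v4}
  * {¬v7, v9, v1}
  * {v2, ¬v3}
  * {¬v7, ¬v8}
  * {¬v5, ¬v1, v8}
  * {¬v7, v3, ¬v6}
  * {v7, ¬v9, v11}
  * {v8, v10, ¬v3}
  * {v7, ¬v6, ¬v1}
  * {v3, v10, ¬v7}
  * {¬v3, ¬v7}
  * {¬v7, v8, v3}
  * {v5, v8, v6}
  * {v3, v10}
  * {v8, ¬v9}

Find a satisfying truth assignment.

v1=F, v2=T, v3=T, v4=T, v5=F, v6=T, v7=F, v8=T, v9=F, v10=T, v11=F

Pure literal: v2 appears only positively; assign v2 = True.
Branch on v1: take v1 = False.
Branch on v3: take v3 = True.
  then v7 is forced to False.
Set v5 = False and propagate.
The remaining clauses are satisfied by v4 = True, v6 = True, v8 = True, v9 = False, v10 = True, v11 = False.
Every clause has at least one true literal under this assignment.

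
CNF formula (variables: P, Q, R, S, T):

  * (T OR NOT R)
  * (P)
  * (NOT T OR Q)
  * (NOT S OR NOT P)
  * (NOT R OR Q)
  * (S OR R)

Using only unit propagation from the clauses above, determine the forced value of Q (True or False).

True

Unit clause (P) sets P = True.
In (NOT S OR NOT P), NOT P is now false; NOT S must hold, so S = False.
From (R OR S) and S = False: R = True.
In (NOT R OR T), NOT R is now false; T must hold, so T = True.
In (NOT T OR Q), NOT T is now false; Q must hold, so Q = True.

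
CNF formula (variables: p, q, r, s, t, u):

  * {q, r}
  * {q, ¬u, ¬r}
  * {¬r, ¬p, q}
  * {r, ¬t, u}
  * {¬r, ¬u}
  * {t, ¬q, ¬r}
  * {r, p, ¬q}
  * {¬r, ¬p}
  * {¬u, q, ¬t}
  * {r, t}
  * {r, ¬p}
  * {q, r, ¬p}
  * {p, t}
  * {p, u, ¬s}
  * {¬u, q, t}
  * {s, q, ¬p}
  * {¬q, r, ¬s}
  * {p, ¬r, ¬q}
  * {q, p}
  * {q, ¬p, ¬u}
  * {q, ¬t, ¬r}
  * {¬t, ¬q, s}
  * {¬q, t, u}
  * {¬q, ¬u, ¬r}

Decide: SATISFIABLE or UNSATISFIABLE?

q = True:
  r = True:
    propagation gives u=False, t=True, p=False; an empty clause results — contradiction.
  r = False:
    propagation gives p=True; an empty clause results — contradiction.
q = False:
  propagation gives r=True, u=False, p=False; an empty clause results — contradiction.
Every branch closes, so no satisfying assignment exists.

UNSATISFIABLE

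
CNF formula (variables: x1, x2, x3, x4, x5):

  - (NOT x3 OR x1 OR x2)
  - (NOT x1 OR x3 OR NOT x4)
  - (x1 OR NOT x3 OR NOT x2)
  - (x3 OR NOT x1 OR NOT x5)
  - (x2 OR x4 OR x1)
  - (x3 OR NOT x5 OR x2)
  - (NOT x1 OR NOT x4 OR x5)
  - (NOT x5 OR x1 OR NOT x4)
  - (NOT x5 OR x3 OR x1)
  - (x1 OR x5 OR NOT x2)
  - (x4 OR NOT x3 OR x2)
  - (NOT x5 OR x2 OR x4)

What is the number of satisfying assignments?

7

Case analysis on x1 and x2:
  x1=T, x2=T: remaining (x3,x4,x5) ∈ {(F,F,F); (T,F,F); (T,F,T); (T,T,T)} — 4.
  x1=T, x2=F: remaining (x3,x4,x5) ∈ {(F,F,F); (T,T,T)} — 2.
  x1=F, x2=T: a clause becomes empty — 0.
  x1=F, x2=F: remaining (x3,x4,x5) ∈ {(F,T,F)} — 1.
Total: 4 + 2 + 0 + 1 = 7.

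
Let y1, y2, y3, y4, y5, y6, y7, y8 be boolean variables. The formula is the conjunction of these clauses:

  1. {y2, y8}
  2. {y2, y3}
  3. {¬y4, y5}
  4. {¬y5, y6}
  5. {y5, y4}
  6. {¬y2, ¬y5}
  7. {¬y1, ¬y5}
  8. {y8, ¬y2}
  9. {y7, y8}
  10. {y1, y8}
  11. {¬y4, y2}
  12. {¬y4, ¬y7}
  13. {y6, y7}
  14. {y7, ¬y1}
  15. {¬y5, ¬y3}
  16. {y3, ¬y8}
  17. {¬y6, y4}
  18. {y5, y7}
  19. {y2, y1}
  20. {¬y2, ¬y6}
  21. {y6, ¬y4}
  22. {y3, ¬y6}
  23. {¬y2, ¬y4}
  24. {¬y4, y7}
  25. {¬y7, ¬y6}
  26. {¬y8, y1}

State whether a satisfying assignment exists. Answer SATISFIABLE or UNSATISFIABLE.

y2 = True:
  propagation gives y5=False, y4=False; an empty clause results — contradiction.
y2 = False:
  propagation gives y8=True, y3=True, y4=False, y5=True; an empty clause results — contradiction.
Every branch closes, so no satisfying assignment exists.

UNSATISFIABLE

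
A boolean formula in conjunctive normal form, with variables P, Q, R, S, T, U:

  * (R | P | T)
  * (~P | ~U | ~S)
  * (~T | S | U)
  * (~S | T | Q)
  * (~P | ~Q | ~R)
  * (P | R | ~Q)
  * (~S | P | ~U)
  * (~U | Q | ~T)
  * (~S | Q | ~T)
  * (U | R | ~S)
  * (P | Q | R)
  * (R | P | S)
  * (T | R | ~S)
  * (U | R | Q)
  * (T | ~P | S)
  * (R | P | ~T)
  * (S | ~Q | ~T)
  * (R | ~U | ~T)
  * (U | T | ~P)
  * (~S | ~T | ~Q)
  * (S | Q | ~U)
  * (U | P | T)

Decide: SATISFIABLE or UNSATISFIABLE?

SATISFIABLE

Branch on P: take P = False.
Try Q = True.
  then R is forced to True.
For the remaining variables, S = False, T = False, U = True works.
Every clause has at least one true literal under this assignment.
So P=F, Q=T, R=T, S=F, T=F, U=T is a satisfying assignment.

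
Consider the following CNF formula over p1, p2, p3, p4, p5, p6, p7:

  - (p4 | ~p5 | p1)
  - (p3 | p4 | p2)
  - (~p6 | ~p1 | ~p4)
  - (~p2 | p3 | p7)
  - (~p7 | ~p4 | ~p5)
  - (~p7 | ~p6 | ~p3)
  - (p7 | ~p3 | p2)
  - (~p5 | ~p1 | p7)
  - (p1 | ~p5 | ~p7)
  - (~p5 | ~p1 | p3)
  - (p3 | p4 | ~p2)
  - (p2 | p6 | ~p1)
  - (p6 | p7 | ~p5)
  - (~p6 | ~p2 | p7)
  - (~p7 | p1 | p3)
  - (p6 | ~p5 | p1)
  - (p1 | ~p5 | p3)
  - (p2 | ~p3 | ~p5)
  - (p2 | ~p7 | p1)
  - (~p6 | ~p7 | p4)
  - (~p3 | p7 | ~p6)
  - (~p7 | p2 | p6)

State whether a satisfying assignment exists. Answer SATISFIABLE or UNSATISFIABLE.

Pure literal: p5 appears only negated; assign p5 = False.
Set p1 = False and propagate.
Branch on p2: take p2 = False.
  then p7 is forced to False.
  then p3 is forced to False.
  then p4 is forced to True.
p6 is now unconstrained; take p6 = False.
Every clause has at least one true literal under this assignment.
So p1 = F  p2 = F  p3 = F  p4 = T  p5 = F  p6 = F  p7 = F is a satisfying assignment.

SATISFIABLE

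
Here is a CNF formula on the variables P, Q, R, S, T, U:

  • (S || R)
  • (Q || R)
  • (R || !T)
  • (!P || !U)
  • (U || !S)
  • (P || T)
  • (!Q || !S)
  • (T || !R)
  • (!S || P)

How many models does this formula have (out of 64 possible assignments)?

6

Satisfying assignments:
  P=0 Q=0 R=1 S=0 T=1 U=0
  P=0 Q=0 R=1 S=0 T=1 U=1
  P=0 Q=1 R=1 S=0 T=1 U=0
  P=0 Q=1 R=1 S=0 T=1 U=1
  P=1 Q=0 R=1 S=0 T=1 U=0
  P=1 Q=1 R=1 S=0 T=1 U=0
That's 6 in total.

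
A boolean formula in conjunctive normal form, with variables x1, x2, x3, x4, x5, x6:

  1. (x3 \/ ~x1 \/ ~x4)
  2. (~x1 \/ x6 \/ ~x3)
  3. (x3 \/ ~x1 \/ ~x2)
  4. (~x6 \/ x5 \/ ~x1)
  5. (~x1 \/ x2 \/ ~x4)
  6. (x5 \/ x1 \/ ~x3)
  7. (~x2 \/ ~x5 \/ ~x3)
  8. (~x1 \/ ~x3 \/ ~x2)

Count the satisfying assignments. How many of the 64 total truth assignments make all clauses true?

24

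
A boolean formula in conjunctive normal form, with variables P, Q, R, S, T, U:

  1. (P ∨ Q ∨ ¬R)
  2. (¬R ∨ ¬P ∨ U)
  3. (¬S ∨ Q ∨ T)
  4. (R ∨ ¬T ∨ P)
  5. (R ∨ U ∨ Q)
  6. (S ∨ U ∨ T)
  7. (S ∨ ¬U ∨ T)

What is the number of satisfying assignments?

21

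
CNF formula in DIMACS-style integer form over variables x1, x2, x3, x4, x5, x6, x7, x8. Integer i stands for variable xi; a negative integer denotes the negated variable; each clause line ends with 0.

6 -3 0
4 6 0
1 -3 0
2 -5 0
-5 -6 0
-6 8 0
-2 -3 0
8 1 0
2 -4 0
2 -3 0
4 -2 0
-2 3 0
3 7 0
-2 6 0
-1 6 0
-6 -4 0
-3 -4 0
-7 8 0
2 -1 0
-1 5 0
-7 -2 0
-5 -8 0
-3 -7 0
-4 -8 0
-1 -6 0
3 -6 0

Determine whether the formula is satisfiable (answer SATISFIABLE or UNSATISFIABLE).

UNSATISFIABLE

x2 = True:
  propagation gives x3=False; an empty clause results — contradiction.
x2 = False:
  propagation gives x5=False, x4=False, x6=True, x8=True; an empty clause results — contradiction.
Every branch closes, so no satisfying assignment exists.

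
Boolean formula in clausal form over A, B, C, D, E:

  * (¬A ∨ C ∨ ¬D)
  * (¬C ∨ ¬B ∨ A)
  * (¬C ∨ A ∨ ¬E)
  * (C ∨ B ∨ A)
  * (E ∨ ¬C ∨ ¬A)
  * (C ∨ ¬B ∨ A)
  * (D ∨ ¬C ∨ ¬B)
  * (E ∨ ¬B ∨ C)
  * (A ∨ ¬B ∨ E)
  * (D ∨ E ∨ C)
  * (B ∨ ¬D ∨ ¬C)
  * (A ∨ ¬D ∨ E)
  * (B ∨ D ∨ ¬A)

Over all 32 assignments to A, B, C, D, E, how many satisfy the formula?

3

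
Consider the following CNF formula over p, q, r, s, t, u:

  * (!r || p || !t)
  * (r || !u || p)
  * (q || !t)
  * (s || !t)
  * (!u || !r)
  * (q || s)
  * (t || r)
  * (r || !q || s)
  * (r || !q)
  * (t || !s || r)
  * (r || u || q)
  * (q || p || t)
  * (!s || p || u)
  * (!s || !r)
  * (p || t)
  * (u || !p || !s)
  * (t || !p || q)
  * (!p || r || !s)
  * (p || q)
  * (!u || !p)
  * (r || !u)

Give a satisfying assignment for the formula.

p=True, q=True, r=True, s=False, t=False, u=False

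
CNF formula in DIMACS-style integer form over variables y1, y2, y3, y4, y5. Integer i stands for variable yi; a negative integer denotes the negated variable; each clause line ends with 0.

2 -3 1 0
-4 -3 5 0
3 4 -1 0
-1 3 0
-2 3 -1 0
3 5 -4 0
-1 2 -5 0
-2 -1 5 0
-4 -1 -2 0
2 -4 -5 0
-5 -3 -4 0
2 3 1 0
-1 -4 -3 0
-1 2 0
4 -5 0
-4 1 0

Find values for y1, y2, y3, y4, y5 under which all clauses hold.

y1=0, y2=1, y3=1, y4=0, y5=0

Branch on y1: take y1 = False.
  then y4 is forced to False.
  then y5 is forced to False.
Branch on y2: take y2 = True.
y3 is now unconstrained; take y3 = True.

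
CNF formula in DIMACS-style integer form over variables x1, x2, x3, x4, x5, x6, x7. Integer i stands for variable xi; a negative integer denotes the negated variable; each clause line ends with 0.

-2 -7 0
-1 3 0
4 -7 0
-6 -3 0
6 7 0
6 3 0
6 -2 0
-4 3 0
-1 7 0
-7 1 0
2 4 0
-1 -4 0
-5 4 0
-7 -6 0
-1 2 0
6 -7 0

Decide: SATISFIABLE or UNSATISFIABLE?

SATISFIABLE

Pure literal: x5 appears only negated; assign x5 = False.
Branch on x1: take x1 = False.
  then x7 is forced to False.
  then x6 is forced to True.
  then x3 is forced to False.
  then x4 is forced to False.
  then x2 is forced to True.
So x1=F  x2=T  x3=F  x4=F  x5=F  x6=T  x7=F is a satisfying assignment.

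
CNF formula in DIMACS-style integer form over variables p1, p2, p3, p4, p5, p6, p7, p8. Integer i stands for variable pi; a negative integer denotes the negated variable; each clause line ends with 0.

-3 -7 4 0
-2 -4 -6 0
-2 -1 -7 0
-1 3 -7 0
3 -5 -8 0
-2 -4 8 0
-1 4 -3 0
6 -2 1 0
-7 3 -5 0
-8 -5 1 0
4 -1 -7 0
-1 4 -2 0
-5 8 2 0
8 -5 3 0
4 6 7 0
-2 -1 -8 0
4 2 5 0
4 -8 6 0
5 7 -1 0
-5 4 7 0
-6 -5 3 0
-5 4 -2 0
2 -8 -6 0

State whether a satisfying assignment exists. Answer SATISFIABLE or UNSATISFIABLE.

SATISFIABLE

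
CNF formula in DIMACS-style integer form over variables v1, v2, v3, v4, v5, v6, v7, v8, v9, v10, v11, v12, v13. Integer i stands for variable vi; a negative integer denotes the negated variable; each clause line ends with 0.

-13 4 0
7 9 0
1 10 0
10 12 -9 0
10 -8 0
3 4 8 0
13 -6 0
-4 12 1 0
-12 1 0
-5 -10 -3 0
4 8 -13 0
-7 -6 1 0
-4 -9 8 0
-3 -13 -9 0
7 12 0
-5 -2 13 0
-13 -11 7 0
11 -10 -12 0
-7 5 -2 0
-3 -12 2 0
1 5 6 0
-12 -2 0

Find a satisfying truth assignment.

v1=1, v2=0, v3=1, v4=1, v5=0, v6=0, v7=1, v8=1, v9=0, v10=1, v11=1, v12=0, v13=1

v1 occurs only positively in the remaining clauses — set v1 = True.
Branch on v2: take v2 = False.
The remaining clauses are satisfied by v3 = True, v4 = True, v5 = False, v6 = False, v7 = True, v8 = True, v9 = False, v10 = True, v11 = True, v12 = False, v13 = True.
Every clause has at least one true literal under this assignment.
Check each clause:
  1. (v4 ∨ ¬v13) — v4 is true.
  2. (v9 ∨ v7) — v7 is true.
  3. (v10 ∨ v1) — v1 is true.
  4. (v10 ∨ v12 ∨ ¬v9) — v10 is true.
  5. (v10 ∨ ¬v8) — v10 is true.
  6. (v8 ∨ v3 ∨ v4) — v8 is true.
  7. (v13 ∨ ¬v6) — ¬v6 is true.
  8. (¬v4 ∨ v12 ∨ v1) — v1 is true.
  9. (¬v12 ∨ v1) — v1 is true.
  10. (¬v5 ∨ ¬v10 ∨ ¬v3) — ¬v5 is true.
  11. (v4 ∨ ¬v13 ∨ v8) — v8 is true.
  12. (¬v6 ∨ v1 ∨ ¬v7) — v1 is true.
  13. (¬v4 ∨ v8 ∨ ¬v9) — v8 is true.
  14. (¬v13 ∨ ¬v9 ∨ ¬v3) — ¬v9 is true.
  15. (v12 ∨ v7) — v7 is true.
  16. (¬v5 ∨ ¬v2 ∨ v13) — ¬v5 is true.
  17. (v7 ∨ ¬v11 ∨ ¬v13) — v7 is true.
  18. (¬v10 ∨ v11 ∨ ¬v12) — v11 is true.
  19. (v5 ∨ ¬v7 ∨ ¬v2) — ¬v2 is true.
  20. (¬v3 ∨ ¬v12 ∨ v2) — ¬v12 is true.
  21. (v1 ∨ v5 ∨ v6) — v1 is true.
  22. (¬v12 ∨ ¬v2) — ¬v12 is true.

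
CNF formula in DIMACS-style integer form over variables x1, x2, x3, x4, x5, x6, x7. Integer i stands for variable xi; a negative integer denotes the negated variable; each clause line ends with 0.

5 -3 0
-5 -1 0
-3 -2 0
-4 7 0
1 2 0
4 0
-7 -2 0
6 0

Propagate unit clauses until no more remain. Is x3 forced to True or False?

False

(x4) is a unit clause: x4 = True.
(~x4 | x7) with x4 = True leaves only x7, so x7 = True.
From (~x7 | ~x2) and x7 = True: x2 = False.
(x1 | x2) with x2 = False leaves only x1, so x1 = True.
(~x1 | ~x5): since x1 = True, the clause reduces to (~x5). x5 = False.
In (x5 | ~x3), x5 is now false; ~x3 must hold, so x3 = False.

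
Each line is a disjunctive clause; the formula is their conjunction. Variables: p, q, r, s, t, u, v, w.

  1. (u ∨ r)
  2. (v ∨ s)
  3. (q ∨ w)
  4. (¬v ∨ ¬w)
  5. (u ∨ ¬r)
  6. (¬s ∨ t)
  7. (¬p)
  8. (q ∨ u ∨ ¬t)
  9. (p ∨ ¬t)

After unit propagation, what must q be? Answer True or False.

True

(¬p) stands alone — p = False.
(p ∨ ¬t) with p = False leaves only ¬t, so t = False.
(¬s ∨ t): since t = False, the clause reduces to (¬s). s = False.
In (v ∨ s), s is now false; v must hold, so v = True.
(¬w ∨ ¬v): since v = True, the clause reduces to (¬w). w = False.
(q ∨ w) with w = False leaves only q, so q = True.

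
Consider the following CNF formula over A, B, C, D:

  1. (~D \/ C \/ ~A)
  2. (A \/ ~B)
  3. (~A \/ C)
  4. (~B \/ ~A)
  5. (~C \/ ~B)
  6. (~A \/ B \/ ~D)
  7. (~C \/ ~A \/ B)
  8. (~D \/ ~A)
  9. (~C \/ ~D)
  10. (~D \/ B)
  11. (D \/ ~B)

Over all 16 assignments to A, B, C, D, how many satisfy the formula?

2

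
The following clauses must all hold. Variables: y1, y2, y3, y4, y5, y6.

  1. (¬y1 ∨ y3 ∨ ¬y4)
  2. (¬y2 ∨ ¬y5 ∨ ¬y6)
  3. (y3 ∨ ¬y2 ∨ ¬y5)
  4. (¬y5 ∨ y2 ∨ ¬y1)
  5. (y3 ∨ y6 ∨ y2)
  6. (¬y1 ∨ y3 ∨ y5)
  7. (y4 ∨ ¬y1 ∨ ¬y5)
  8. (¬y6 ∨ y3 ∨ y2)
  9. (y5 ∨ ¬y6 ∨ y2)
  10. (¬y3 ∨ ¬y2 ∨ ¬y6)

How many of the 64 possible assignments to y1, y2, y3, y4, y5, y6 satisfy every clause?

Case analysis on y2 and y3:
  y2=1, y3=1: 7 of the 16 assignments to (y1,y4,y5,y6) work.
  y2=1, y3=0: remaining (y1,y4,y5,y6) ∈ {(0,0,0,0); (0,0,0,1); (0,1,0,0); (0,1,0,1)} — 4.
  y2=0, y3=1: y4 free; 4 ways for (y1,y5,y6) × 2^1 = 8.
  y2=0, y3=0: a clause becomes empty — 0.
Total: 7 + 4 + 8 + 0 = 19.

19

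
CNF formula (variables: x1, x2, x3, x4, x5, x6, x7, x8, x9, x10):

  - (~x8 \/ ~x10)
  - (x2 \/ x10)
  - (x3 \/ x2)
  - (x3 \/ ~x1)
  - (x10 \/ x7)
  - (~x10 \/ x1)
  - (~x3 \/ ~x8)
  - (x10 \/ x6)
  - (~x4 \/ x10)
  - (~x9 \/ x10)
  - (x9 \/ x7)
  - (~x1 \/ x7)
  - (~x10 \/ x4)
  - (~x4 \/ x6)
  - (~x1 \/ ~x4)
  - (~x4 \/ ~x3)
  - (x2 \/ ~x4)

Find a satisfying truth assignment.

x1 = F, x2 = T, x3 = F, x4 = F, x5 = F, x6 = T, x7 = T, x8 = F, x9 = F, x10 = F

Pure literal: x2 appears only positively; assign x2 = True.
x6 occurs only positively in the remaining clauses — set x6 = True.
Branch on x1: take x1 = False.
  then x10 is forced to False.
  then x7 is forced to True.
  then x4 is forced to False.
  then x9 is forced to False.
Set x3 = False and propagate.
x5, x8 are now unconstrained; take x5 = False, x8 = False.
Every clause has at least one true literal under this assignment.
Check each clause:
  1. (~x10 \/ ~x8) — ~x8 is true.
  2. (x10 \/ x2) — x2 is true.
  3. (x3 \/ x2) — x2 is true.
  4. (x3 \/ ~x1) — ~x1 is true.
  5. (x10 \/ x7) — x7 is true.
  6. (~x10 \/ x1) — ~x10 is true.
  7. (~x3 \/ ~x8) — ~x8 is true.
  8. (x6 \/ x10) — x6 is true.
  9. (~x4 \/ x10) — ~x4 is true.
  10. (x10 \/ ~x9) — ~x9 is true.
  11. (x7 \/ x9) — x7 is true.
  12. (~x1 \/ x7) — ~x1 is true.
  13. (~x10 \/ x4) — ~x10 is true.
  14. (~x4 \/ x6) — ~x4 is true.
  15. (~x4 \/ ~x1) — ~x4 is true.
  16. (~x3 \/ ~x4) — ~x4 is true.
  17. (x2 \/ ~x4) — x2 is true.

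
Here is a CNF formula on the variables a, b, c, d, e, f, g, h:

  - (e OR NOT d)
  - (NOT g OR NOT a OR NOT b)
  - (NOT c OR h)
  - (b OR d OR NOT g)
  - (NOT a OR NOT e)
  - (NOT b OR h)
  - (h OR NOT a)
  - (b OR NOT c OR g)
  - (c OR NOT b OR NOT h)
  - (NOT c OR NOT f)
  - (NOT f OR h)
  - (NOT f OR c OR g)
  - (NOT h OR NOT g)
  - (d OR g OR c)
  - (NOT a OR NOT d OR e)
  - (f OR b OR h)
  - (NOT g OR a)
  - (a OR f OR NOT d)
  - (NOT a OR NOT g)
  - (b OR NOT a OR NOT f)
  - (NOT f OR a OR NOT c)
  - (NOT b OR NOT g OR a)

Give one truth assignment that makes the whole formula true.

a=True, b=True, c=True, d=False, e=False, f=False, g=False, h=True

Check each clause:
  1. (NOT d OR e) — NOT d is true.
  2. (NOT b OR NOT g OR NOT a) — NOT g is true.
  3. (h OR NOT c) — h is true.
  4. (NOT g OR d OR b) — NOT g is true.
  5. (NOT e OR NOT a) — NOT e is true.
  6. (NOT b OR h) — h is true.
  7. (h OR NOT a) — h is true.
  8. (b OR NOT c OR g) — b is true.
  9. (c OR NOT h OR NOT b) — c is true.
  10. (NOT c OR NOT f) — NOT f is true.
  11. (h OR NOT f) — h is true.
  12. (g OR c OR NOT f) — NOT f is true.
  13. (NOT g OR NOT h) — NOT g is true.
  14. (d OR g OR c) — c is true.
  15. (e OR NOT a OR NOT d) — NOT d is true.
  16. (b OR h OR f) — h is true.
  17. (NOT g OR a) — NOT g is true.
  18. (NOT d OR a OR f) — a is true.
  19. (NOT a OR NOT g) — NOT g is true.
  20. (NOT a OR NOT f OR b) — b is true.
  21. (NOT c OR NOT f OR a) — a is true.
  22. (NOT b OR NOT g OR a) — NOT g is true.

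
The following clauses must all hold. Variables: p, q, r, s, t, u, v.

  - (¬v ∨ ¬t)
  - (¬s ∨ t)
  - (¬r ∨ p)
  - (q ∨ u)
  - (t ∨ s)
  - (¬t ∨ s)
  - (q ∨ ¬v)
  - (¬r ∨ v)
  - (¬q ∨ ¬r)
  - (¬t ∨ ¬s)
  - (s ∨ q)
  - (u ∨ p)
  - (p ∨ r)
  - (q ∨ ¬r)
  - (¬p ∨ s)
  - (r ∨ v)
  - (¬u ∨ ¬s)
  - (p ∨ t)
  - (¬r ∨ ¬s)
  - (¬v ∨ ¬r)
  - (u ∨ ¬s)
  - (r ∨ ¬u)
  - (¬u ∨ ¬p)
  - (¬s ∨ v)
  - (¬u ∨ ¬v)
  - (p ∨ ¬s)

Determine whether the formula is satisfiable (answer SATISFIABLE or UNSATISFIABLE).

UNSATISFIABLE

s = True:
  propagation gives t=True; an empty clause results — contradiction.
s = False:
  propagation gives t=True; an empty clause results — contradiction.
Every branch closes, so no satisfying assignment exists.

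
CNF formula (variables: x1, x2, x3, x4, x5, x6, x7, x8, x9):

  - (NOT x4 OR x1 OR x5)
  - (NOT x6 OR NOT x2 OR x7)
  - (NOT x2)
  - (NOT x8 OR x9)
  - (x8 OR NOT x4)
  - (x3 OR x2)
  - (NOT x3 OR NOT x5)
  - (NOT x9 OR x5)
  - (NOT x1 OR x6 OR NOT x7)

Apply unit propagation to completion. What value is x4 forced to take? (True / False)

(NOT x2) is a unit clause: x2 = False.
(x3 OR x2): since x2 = False, the clause reduces to (x3). x3 = True.
From (NOT x3 OR NOT x5) and x3 = True: x5 = False.
(x5 OR NOT x9): since x5 = False, the clause reduces to (NOT x9). x9 = False.
(x9 OR NOT x8) with x9 = False leaves only NOT x8, so x8 = False.
In (NOT x4 OR x8), x8 is now false; NOT x4 must hold, so x4 = False.

False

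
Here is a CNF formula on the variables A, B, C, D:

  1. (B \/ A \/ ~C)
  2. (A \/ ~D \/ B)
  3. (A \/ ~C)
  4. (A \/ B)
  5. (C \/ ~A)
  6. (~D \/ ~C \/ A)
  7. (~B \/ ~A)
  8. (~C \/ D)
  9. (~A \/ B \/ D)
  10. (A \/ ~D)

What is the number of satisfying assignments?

2

The models are:
  A=0 B=1 C=0 D=0
  A=1 B=0 C=1 D=1
That's 2 in total.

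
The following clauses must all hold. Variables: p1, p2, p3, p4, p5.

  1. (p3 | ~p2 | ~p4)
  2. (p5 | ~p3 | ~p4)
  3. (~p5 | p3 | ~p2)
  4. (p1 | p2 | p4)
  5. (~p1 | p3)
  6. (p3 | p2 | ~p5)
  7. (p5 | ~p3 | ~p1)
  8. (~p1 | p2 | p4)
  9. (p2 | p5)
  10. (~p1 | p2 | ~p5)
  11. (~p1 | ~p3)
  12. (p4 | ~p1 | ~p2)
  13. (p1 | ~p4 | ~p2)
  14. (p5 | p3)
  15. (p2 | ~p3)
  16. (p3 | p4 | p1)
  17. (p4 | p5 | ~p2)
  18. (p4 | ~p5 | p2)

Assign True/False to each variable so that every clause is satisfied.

p1 = F  p2 = T  p3 = T  p4 = F  p5 = T

Check each clause:
  1. (~p4 | p3 | ~p2) — p3 is true.
  2. (~p4 | p5 | ~p3) — p5 is true.
  3. (p3 | ~p2 | ~p5) — p3 is true.
  4. (p1 | p2 | p4) — p2 is true.
  5. (p3 | ~p1) — p3 is true.
  6. (~p5 | p3 | p2) — p3 is true.
  7. (~p3 | p5 | ~p1) — p5 is true.
  8. (p2 | p4 | ~p1) — p2 is true.
  9. (p2 | p5) — p2 is true.
  10. (~p1 | p2 | ~p5) — p2 is true.
  11. (~p1 | ~p3) — ~p1 is true.
  12. (p4 | ~p2 | ~p1) — ~p1 is true.
  13. (~p2 | ~p4 | p1) — ~p4 is true.
  14. (p5 | p3) — p3 is true.
  15. (p2 | ~p3) — p2 is true.
  16. (p3 | p4 | p1) — p3 is true.
  17. (~p2 | p5 | p4) — p5 is true.
  18. (~p5 | p4 | p2) — p2 is true.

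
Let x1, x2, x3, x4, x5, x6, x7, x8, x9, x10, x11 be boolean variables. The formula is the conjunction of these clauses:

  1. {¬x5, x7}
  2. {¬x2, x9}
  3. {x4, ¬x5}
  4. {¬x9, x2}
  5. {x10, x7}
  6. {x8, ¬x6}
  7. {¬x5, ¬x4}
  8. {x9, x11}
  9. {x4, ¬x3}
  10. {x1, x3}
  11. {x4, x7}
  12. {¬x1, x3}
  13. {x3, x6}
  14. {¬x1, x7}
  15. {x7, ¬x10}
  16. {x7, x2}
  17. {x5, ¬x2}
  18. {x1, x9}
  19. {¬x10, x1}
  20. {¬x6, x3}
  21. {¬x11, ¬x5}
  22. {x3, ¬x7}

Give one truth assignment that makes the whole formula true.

x1=T, x2=F, x3=T, x4=T, x5=F, x6=T, x7=T, x8=T, x9=F, x10=T, x11=T

Pure literal: x8 appears only positively; assign x8 = True.
Set x1 = True and propagate.
  then x3 is forced to True.
  then x4 is forced to True.
  then x5 is forced to False.
  then x7 is forced to True.
  then x2 is forced to False.
  then x9 is forced to False.
  then x11 is forced to True.
x6, x10 are now unconstrained; take x6 = True, x10 = True.
Every clause has at least one true literal under this assignment.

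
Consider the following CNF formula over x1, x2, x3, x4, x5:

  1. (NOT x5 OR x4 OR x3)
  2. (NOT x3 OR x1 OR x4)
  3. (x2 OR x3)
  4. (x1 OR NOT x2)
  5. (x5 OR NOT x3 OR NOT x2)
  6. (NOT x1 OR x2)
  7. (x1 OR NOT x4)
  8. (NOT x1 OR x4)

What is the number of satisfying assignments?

3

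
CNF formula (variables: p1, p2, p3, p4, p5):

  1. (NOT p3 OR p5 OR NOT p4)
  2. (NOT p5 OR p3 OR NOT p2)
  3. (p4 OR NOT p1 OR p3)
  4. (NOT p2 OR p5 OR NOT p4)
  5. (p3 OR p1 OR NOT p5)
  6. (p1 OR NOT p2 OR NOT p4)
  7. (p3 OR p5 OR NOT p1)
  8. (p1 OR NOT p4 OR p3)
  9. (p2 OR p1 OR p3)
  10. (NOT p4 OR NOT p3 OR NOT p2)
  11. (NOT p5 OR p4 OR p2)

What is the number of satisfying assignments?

10

Case analysis on p3 and p4:
  p3=1, p4=1: remaining (p1,p2,p5) ∈ {(0,0,1); (1,0,1)} — 2.
  p3=1, p4=0: p1 free; 3 ways for (p2,p5) × 2^1 = 6.
  p3=0, p4=1: remaining (p1,p2,p5) ∈ {(1,0,1)} — 1.
  p3=0, p4=0: remaining (p1,p2,p5) ∈ {(0,1,0)} — 1.
Total: 2 + 6 + 1 + 1 = 10.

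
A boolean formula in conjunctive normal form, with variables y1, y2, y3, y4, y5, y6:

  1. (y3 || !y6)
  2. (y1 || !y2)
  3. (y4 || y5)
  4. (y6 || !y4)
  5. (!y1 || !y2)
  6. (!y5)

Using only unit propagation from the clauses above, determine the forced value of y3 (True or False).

(!y5) is a unit clause: y5 = False.
(y4 || y5) with y5 = False leaves only y4, so y4 = True.
(y6 || !y4) with y4 = True leaves only y6, so y6 = True.
(!y6 || y3): since y6 = True, the clause reduces to (y3). y3 = True.

True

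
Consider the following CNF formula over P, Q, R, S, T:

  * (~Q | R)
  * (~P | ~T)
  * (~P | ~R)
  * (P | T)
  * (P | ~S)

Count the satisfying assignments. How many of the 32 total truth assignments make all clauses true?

5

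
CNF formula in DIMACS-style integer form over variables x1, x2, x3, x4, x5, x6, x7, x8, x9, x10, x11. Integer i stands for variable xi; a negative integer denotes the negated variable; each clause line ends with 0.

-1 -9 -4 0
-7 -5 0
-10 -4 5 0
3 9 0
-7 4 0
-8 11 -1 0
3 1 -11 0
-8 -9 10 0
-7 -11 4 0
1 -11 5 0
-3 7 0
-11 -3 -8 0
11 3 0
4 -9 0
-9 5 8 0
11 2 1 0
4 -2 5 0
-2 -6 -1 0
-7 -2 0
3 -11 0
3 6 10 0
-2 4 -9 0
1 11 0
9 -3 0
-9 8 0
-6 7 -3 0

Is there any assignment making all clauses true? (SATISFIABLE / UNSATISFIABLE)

UNSATISFIABLE

x3 = True:
  propagation gives x7=True, x5=False, x4=True, x10=False; an empty clause results — contradiction.
x3 = False:
  propagation gives x9=True, x11=True; an empty clause results — contradiction.
Every branch closes, so no satisfying assignment exists.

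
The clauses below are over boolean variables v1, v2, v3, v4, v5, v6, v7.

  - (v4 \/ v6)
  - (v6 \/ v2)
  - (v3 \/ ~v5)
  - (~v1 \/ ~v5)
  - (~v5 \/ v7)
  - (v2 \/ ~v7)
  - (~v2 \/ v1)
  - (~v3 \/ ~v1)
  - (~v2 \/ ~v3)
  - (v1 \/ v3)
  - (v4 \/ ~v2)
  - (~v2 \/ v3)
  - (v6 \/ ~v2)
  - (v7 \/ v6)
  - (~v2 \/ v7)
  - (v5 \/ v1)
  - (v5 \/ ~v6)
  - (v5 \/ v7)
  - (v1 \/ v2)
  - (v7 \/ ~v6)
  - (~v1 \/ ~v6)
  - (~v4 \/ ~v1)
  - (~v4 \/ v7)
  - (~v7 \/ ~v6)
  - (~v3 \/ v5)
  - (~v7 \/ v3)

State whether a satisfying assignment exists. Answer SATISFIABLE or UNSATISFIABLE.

UNSATISFIABLE

v2 = True:
  propagation gives v1=True, v5=False, v3=False; an empty clause results — contradiction.
v2 = False:
  propagation gives v6=True, v7=False; an empty clause results — contradiction.
Every branch closes, so no satisfying assignment exists.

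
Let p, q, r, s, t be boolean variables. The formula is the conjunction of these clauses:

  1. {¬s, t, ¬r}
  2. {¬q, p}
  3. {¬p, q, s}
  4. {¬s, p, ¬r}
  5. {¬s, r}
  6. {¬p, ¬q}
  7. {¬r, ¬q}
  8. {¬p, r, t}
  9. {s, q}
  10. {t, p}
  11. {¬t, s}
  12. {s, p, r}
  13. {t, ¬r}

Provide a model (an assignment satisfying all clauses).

p=True, q=False, r=True, s=True, t=True

Check each clause:
  1. {t, ¬r, ¬s} — t is true.
  2. {¬q, p} — p is true.
  3. {q, s, ¬p} — s is true.
  4. {¬r, ¬s, p} — p is true.
  5. {r, ¬s} — r is true.
  6. {¬q, ¬p} — ¬q is true.
  7. {¬r, ¬q} — ¬q is true.
  8. {r, t, ¬p} — r is true.
  9. {s, q} — s is true.
  10. {t, p} — p is true.
  11. {¬t, s} — s is true.
  12. {s, r, p} — p is true.
  13. {t, ¬r} — t is true.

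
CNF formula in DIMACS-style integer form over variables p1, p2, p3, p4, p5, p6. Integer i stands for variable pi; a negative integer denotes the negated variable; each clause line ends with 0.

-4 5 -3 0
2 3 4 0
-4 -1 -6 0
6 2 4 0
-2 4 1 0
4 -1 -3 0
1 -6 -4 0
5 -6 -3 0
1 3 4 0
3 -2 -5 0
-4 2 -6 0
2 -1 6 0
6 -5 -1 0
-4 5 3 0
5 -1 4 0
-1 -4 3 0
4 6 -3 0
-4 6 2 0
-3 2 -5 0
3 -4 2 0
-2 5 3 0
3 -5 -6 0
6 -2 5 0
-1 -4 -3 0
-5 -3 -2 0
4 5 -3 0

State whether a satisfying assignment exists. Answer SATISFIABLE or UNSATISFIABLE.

p4 = True:
  p3 = True:
    propagation gives p5=True, p2=True; an empty clause results — contradiction.
  p3 = False:
    propagation gives p5=True, p2=False; an empty clause results — contradiction.
p4 = False:
  p3 = True:
    propagation gives p1=False, p2=False, p6=True, p5=True; an empty clause results — contradiction.
  p3 = False:
    propagation gives p2=True, p1=True, p5=False; an empty clause results — contradiction.
Every branch closes, so no satisfying assignment exists.

UNSATISFIABLE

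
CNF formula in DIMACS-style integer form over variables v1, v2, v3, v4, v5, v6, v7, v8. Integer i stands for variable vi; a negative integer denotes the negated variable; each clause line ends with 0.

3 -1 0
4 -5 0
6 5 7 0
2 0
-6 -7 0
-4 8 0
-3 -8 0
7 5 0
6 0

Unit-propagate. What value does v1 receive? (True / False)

False

Unit clause (v2) sets v2 = True.
(v6) is a unit clause: v6 = True.
(¬v6 ∨ ¬v7) with v6 = True leaves only ¬v7, so v7 = False.
(v7 ∨ v5): since v7 = False, the clause reduces to (v5). v5 = True.
(¬v5 ∨ v4): since v5 = True, the clause reduces to (v4). v4 = True.
From (v8 ∨ ¬v4) and v4 = True: v8 = True.
In (¬v3 ∨ ¬v8), ¬v8 is now false; ¬v3 must hold, so v3 = False.
(¬v1 ∨ v3): since v3 = False, the clause reduces to (¬v1). v1 = False.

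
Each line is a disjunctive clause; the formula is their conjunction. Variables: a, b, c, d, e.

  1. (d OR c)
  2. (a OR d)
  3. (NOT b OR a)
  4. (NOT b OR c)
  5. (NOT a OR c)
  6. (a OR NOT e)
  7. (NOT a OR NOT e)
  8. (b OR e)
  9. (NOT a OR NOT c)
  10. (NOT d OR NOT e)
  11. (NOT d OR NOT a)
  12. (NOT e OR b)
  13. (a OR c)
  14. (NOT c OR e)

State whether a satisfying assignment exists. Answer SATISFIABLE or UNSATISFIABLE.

a = True:
  propagation gives c=True; an empty clause results — contradiction.
a = False:
  propagation gives d=True, b=False, e=False; an empty clause results — contradiction.
Every branch closes, so no satisfying assignment exists.

UNSATISFIABLE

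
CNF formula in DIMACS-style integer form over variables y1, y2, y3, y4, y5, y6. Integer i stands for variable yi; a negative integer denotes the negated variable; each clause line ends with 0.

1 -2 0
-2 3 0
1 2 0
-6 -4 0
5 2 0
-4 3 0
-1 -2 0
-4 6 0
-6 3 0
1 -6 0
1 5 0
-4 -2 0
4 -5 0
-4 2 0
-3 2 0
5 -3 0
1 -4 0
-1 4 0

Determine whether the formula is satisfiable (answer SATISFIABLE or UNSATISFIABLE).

UNSATISFIABLE

y2 = True:
  propagation gives y1=True; an empty clause results — contradiction.
y2 = False:
  propagation gives y1=True, y5=True, y4=True; an empty clause results — contradiction.
Every branch closes, so no satisfying assignment exists.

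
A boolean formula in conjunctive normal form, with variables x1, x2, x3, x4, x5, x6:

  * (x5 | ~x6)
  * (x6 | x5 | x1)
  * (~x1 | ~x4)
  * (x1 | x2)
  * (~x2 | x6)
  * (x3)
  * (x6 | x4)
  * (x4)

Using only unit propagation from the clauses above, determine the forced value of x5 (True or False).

(x3) is a unit clause: x3 = True.
Unit clause (x4) sets x4 = True.
(~x1 | ~x4): since x4 = True, the clause reduces to (~x1). x1 = False.
(x2 | x1): since x1 = False, the clause reduces to (x2). x2 = True.
In (x6 | ~x2), ~x2 is now false; x6 must hold, so x6 = True.
In (x5 | ~x6), ~x6 is now false; x5 must hold, so x5 = True.

True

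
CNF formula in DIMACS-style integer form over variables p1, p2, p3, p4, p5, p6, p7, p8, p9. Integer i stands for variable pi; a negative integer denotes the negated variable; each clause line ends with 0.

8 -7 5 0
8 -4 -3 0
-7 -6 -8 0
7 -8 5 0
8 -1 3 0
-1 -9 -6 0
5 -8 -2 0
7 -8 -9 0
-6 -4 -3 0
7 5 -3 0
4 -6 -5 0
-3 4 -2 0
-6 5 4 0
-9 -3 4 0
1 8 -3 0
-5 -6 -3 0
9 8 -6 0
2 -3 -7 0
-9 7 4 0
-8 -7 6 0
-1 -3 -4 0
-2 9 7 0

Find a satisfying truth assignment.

Set p1 = False and propagate.
Set p2 = True and propagate.
Branch on p3: take p3 = False.
The remaining clauses are satisfied by p4 = True, p5 = False, p6 = True, p7 = False, p8 = False, p9 = True.

p1=F, p2=T, p3=F, p4=T, p5=F, p6=T, p7=F, p8=F, p9=T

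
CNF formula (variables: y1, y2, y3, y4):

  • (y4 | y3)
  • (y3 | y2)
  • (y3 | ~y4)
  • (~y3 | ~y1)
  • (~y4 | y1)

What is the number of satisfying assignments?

The models are:
  y1=F y2=F y3=T y4=F
  y1=F y2=T y3=T y4=F
Count: 2.

2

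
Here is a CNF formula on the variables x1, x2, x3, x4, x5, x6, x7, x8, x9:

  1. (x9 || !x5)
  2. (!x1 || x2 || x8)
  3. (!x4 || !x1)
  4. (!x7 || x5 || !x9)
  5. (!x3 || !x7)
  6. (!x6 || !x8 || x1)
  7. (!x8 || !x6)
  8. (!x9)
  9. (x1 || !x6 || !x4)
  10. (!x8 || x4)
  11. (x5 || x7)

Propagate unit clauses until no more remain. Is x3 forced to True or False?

(!x9) stands alone — x9 = False.
From (!x5 || x9) and x9 = False: x5 = False.
(x5 || x7): since x5 = False, the clause reduces to (x7). x7 = True.
(!x7 || !x3): since x7 = True, the clause reduces to (!x3). x3 = False.

False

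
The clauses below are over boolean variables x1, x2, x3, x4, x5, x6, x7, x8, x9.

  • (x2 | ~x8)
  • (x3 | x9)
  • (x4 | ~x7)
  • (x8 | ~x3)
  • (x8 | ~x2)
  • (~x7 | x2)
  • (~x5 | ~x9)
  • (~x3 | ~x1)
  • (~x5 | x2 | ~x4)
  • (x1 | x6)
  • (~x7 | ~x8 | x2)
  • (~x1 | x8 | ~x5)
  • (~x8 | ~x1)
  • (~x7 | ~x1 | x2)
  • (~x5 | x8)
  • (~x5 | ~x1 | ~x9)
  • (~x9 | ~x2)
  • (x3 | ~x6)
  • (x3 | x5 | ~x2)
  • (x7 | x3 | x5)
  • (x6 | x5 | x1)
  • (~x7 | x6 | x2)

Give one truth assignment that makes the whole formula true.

x1=False, x2=True, x3=True, x4=False, x5=False, x6=True, x7=False, x8=True, x9=False

Branch on x1: take x1 = False.
  then x6 is forced to True.
  then x3 is forced to True.
  then x8 is forced to True.
  then x2 is forced to True.
  then x9 is forced to False.
Branch on x4: take x4 = False.
  then x7 is forced to False.
x5 is now unconstrained; take x5 = False.
Check each clause:
  1. (x2 | ~x8) — x2 is true.
  2. (x3 | x9) — x3 is true.
  3. (x4 | ~x7) — ~x7 is true.
  4. (x8 | ~x3) — x8 is true.
  5. (x8 | ~x2) — x8 is true.
  6. (~x7 | x2) — ~x7 is true.
  7. (~x9 | ~x5) — ~x5 is true.
  8. (~x3 | ~x1) — ~x1 is true.
  9. (x2 | ~x4 | ~x5) — x2 is true.
  10. (x1 | x6) — x6 is true.
  11. (~x8 | ~x7 | x2) — ~x7 is true.
  12. (~x1 | x8 | ~x5) — x8 is true.
  13. (~x1 | ~x8) — ~x1 is true.
  14. (x2 | ~x1 | ~x7) — ~x7 is true.
  15. (~x5 | x8) — x8 is true.
  16. (~x9 | ~x5 | ~x1) — ~x5 is true.
  17. (~x9 | ~x2) — ~x9 is true.
  18. (~x6 | x3) — x3 is true.
  19. (x5 | ~x2 | x3) — x3 is true.
  20. (x3 | x7 | x5) — x3 is true.
  21. (x6 | x1 | x5) — x6 is true.
  22. (~x7 | x2 | x6) — ~x7 is true.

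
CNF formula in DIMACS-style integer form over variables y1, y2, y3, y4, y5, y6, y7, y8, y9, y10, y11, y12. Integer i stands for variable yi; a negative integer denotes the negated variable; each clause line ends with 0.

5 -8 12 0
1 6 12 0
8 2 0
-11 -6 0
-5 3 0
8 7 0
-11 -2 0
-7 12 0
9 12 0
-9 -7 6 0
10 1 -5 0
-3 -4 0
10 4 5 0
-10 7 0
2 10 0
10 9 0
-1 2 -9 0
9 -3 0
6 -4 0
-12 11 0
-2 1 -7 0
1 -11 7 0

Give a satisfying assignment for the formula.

y1 = F  y2 = F  y3 = F  y4 = F  y5 = F  y6 = F  y7 = T  y8 = T  y9 = F  y10 = T  y11 = T  y12 = T

Try y1 = False.
The remaining clauses are satisfied by y2 = False, y3 = False, y4 = False, y5 = False, y6 = False, y7 = True, y8 = True, y9 = False, y10 = True, y11 = True, y12 = True.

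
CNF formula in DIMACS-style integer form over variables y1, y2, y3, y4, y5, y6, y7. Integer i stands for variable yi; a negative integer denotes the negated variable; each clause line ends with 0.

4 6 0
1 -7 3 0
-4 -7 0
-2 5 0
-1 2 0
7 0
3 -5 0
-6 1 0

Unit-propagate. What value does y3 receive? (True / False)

(y7) stands alone — y7 = True.
In (!y7 || !y4), !y7 is now false; !y4 must hold, so y4 = False.
(y6 || y4) with y4 = False leaves only y6, so y6 = True.
In (!y6 || y1), !y6 is now false; y1 must hold, so y1 = True.
From (!y1 || y2) and y1 = True: y2 = True.
(!y2 || y5): since y2 = True, the clause reduces to (y5). y5 = True.
In (y3 || !y5), !y5 is now false; y3 must hold, so y3 = True.

True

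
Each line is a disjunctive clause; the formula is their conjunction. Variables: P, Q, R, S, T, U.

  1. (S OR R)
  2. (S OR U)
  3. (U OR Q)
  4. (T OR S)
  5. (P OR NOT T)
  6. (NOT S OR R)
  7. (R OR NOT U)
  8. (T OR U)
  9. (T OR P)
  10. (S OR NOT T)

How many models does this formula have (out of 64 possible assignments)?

5

Satisfying assignments:
  P=T Q=F R=T S=T T=F U=T
  P=T Q=F R=T S=T T=T U=T
  P=T Q=T R=T S=T T=F U=T
  P=T Q=T R=T S=T T=T U=F
  P=T Q=T R=T S=T T=T U=T
Count: 5.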